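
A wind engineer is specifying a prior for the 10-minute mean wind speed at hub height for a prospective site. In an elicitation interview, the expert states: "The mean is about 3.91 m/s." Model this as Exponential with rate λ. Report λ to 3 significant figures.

Exponential mean = 1/λ, so λ = 1/3.91 = 0.256.

λ ≈ 0.256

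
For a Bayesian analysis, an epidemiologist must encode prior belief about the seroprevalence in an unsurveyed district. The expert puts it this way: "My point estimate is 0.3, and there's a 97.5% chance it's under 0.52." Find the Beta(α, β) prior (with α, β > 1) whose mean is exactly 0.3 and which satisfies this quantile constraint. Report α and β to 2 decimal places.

α ≈ 5.58, β ≈ 13.02

With mean 0.3 fixed, write α = 0.3s, β = 0.7s where s = α+β.
Need P(θ < 0.52) = 0.975 under Beta(0.3s, 0.7s). Normal approximation: (q−m)/√(m(1−m)/s) ≈ z_{0.975} = 1.96, so s ≈ 0.3·0.7·(1.96)²/(0.52−0.3)² = 16.7.
At s = 16.7: P(θ<0.52) ≈ 0.969. Adjusting to match 0.975 gives s ≈ 18.60.
So α = 0.3·18.60 ≈ 5.58, β = 0.7·18.60 ≈ 13.02.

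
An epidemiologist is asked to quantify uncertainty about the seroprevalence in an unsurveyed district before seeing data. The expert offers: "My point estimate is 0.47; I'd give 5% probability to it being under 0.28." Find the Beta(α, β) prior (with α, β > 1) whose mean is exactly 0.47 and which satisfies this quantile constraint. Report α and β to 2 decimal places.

With mean 0.47 fixed, write α = 0.47s, β = 0.53s where s = α+β.
Need P(θ < 0.28) = 0.05 under Beta(0.47s, 0.53s). Normal approximation: (q−m)/√(m(1−m)/s) ≈ z_{0.05} = -1.64, so s ≈ 0.47·0.53·(-1.64)²/(0.28−0.47)² = 18.7.
At s = 18.7: P(θ<0.28) ≈ 0.044. Adjusting to match 0.05 gives s ≈ 17.37.
So α = 0.47·17.37 ≈ 8.16, β = 0.53·17.37 ≈ 9.21.

α ≈ 8.16, β ≈ 9.21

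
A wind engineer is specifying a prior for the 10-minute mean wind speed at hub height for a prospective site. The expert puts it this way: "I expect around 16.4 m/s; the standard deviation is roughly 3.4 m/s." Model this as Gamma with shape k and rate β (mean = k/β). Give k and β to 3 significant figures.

For Gamma(k, rate β): mean = k/β, variance = k/β², so CV = 1/√k.
CV = SD/mean = 3.4/16.4 = 0.2073, hence k = 1/CV² = 23.3.
Then β = k/mean = 23.3/16.4 = 1.42.

k ≈ 23.3, β ≈ 1.42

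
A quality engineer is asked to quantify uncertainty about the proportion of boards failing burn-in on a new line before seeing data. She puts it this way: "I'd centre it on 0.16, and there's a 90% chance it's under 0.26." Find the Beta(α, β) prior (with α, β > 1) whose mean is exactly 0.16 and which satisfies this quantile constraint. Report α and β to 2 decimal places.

With mean 0.16 fixed, write α = 0.16s, β = 0.84s where s = α+β.
Need P(θ < 0.26) = 0.9 under Beta(0.16s, 0.84s). Normal approximation: (q−m)/√(m(1−m)/s) ≈ z_{0.9} = 1.28, so s ≈ 0.16·0.84·(1.28)²/(0.26−0.16)² = 22.1.
At s = 22.1: P(θ<0.26) ≈ 0.893. Adjusting to match 0.9 gives s ≈ 23.80.
So α = 0.16·23.80 ≈ 3.81, β = 0.84·23.80 ≈ 19.99.

α ≈ 3.81, β ≈ 19.99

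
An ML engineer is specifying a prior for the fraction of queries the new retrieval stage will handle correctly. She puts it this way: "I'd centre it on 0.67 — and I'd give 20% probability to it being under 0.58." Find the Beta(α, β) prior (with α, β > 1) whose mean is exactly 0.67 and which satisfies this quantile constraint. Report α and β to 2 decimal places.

With mean 0.67 fixed, write α = 0.67s, β = 0.33s where s = α+β.
Need P(θ < 0.58) = 0.2 under Beta(0.67s, 0.33s). Normal approximation: (q−m)/√(m(1−m)/s) ≈ z_{0.2} = -0.842, so s ≈ 0.67·0.33·(-0.842)²/(0.58−0.67)² = 19.3.
At s = 19.3: P(θ<0.58) ≈ 0.196. Adjusting to match 0.2 gives s ≈ 18.59.
So α = 0.67·18.59 ≈ 12.46, β = 0.33·18.59 ≈ 6.14.

α ≈ 12.46, β ≈ 6.14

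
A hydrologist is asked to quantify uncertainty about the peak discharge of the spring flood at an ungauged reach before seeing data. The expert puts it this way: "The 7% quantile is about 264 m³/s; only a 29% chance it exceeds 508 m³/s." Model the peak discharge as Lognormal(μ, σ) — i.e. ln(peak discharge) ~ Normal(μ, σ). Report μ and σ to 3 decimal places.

μ ≈ 6.052, σ ≈ 0.323

If T ~ Lognormal(μ,σ) then ln T ~ Normal(μ,σ), so the p-quantile of ln T is μ + z_p·σ.
ln(264) = 5.576 and ln(508) = 6.23; z_{0.07} = -1.476, z_{0.71} = 0.5534.
σ = (6.23 − 5.576)/(0.5534 − (-1.476)) = 0.323.
μ = 5.576 − (-1.476)·0.323 = 6.052.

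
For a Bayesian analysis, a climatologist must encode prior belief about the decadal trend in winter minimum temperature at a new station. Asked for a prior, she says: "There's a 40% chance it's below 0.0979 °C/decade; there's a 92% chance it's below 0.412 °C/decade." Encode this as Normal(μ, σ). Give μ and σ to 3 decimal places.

μ = 0.146, σ = 0.189

The p-quantile of Normal(μ,σ) is μ + z_p·σ, with z_{0.4} = -0.2533 and z_{0.92} = 1.405.
Eliminate σ: μ = (z₂·x₁ − z₁·x₂)/(z₂ − z₁) = (1.405·0.0979 − (-0.2533)·0.412)/1.658 = 0.146.
Then σ = (x₂ − x₁)/(z₂ − z₁) = (0.412 − 0.0979)/1.658 = 0.189.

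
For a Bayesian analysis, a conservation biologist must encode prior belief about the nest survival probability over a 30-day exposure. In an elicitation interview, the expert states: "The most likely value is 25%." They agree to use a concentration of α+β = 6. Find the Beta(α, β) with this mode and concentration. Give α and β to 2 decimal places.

For α,β > 1 the Beta mode is (α−1)/(α+β−2). With α+β = 6, the mode is (α−1)/4.
Set (α−1)/4 = 0.25 → α = 1 + 0.25·4 = 2.00.
β = 6 − α = 4.00.

α = 2.00, β = 4.00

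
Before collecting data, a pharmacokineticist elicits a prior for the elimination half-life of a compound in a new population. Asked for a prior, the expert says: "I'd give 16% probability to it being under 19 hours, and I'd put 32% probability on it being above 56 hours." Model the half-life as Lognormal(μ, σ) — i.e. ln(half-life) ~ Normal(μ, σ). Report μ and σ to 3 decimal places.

μ ≈ 3.680, σ ≈ 0.739

If T ~ Lognormal(μ,σ) then ln T ~ Normal(μ,σ), so the p-quantile of ln T is μ + z_p·σ.
ln(19) = 2.944 and ln(56) = 4.025; z_{0.16} = -0.9945, z_{0.68} = 0.4677.
σ = (4.025 − 2.944)/(0.4677 − (-0.9945)) = 0.739.
μ = 2.944 − (-0.9945)·0.739 = 3.680.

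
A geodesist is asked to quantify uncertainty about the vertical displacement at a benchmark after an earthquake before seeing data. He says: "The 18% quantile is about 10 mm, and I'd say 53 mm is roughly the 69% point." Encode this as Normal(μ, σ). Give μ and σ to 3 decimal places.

For Normal(μ,σ), the p-quantile is μ + z_p·σ. Here z_{0.18} = -0.9154, z_{0.69} = 0.4959.
So 10 = μ − 0.9154σ and 53 = μ + 0.4959σ.
Subtracting: σ = (53 − 10)/(0.4959 − (-0.9154)) = 30.470.
Then μ = 10 − (-0.9154)·30.470 = 37.891.

μ = 37.891, σ = 30.470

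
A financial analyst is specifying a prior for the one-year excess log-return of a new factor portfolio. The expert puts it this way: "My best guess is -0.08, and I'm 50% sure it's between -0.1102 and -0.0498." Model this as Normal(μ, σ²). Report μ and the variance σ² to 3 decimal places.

A symmetric 50% interval runs μ ± z·σ with z = 0.6745.
Half-width = 0.0302, so σ = 0.0302/0.6745 = 0.0448 and σ² = 0.002.
μ is the stated best guess, -0.080.

μ = -0.080, σ² = 0.002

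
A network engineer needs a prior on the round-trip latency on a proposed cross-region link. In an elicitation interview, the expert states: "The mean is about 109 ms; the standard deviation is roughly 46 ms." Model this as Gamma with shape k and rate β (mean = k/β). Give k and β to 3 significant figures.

k ≈ 5.61, β ≈ 0.0515

For Gamma(k, rate β): mean = k/β, variance = k/β², so CV = 1/√k.
CV = SD/mean = 46/109 = 0.422, hence k = 1/CV² = 5.61.
Then β = k/mean = 5.61/109 = 0.0515.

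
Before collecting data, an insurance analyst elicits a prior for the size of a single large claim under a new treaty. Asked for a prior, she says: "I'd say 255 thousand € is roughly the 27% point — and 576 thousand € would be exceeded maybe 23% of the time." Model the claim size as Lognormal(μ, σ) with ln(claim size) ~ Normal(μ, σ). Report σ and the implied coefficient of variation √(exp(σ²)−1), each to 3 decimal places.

If T ~ Lognormal(μ,σ) then ln T ~ Normal(μ,σ), so the p-quantile of ln T is μ + z_p·σ.
ln(255) = 5.541 and ln(576) = 6.356; z_{0.27} = -0.6128, z_{0.77} = 0.7388.
σ = (6.356 − 5.541)/(0.7388 − (-0.6128)) = 0.603.
μ = 5.541 − (-0.6128)·0.603 = 5.911.
CV = √(exp(σ²)−1) = √(exp(0.3634)−1) = 0.662.

σ ≈ 0.603, CV ≈ 0.662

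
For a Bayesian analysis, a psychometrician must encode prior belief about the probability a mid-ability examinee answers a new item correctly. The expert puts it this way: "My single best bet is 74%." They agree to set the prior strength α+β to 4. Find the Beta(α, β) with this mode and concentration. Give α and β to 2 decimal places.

For α,β > 1 the Beta mode is (α−1)/(α+β−2). With α+β = 4, the mode is (α−1)/2.
Set (α−1)/2 = 0.74 → α = 1 + 0.74·2 = 2.48.
β = 4 − α = 1.52.

α = 2.48, β = 1.52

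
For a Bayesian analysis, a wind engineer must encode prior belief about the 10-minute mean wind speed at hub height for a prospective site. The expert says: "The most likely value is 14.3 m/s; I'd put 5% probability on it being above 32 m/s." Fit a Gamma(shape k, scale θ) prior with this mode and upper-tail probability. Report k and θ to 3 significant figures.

k ≈ 5.23, θ ≈ 3.38

Gamma(k,θ) with k>1 has mode (k−1)θ, so θ = 14.3/(k−1).
Need P(X < 32) = 0.95 with θ tied to k this way. Start at k = 2, θ = 14.3: P(X<32) ≈ 0.655.
Too low — raise k to concentrate. Iterating converges to k ≈ 5.23.
Then θ = 14.3/(5.23−1) ≈ 3.38.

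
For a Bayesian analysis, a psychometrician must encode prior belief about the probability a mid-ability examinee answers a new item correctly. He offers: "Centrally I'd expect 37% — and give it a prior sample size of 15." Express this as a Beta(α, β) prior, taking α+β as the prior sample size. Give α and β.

Under the effective-sample-size interpretation, Beta(α, β) has prior mean α/(α+β) and prior sample size α+β.
So α+β = 15 and α/(α+β) = 0.37, giving α = 0.37·15 = 5.55 and β = 15 − 5.55 = 9.45.

α = 5.55, β = 9.45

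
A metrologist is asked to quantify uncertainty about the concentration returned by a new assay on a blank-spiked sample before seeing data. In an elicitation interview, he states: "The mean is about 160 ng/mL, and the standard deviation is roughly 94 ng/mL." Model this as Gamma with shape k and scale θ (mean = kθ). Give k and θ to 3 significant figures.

k ≈ 2.9, θ ≈ 55.2

For Gamma(k, scale θ): mean = kθ, variance = kθ², so CV = 1/√k.
CV = SD/mean = 94/160 = 0.5875, hence k = 1/CV² = 2.9.
Then θ = mean/k = 160/2.9 = 55.2.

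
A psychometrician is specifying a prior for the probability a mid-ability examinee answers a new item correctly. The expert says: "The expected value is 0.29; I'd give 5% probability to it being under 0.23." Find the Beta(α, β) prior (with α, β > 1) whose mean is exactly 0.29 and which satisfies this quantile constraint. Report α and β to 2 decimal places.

α ≈ 42.20, β ≈ 103.32

With mean 0.29 fixed, write α = 0.29s, β = 0.71s where s = α+β.
Need P(θ < 0.23) = 0.05 under Beta(0.29s, 0.71s). Normal approximation: (q−m)/√(m(1−m)/s) ≈ z_{0.05} = -1.64, so s ≈ 0.29·0.71·(-1.64)²/(0.23−0.29)² = 154.7.
At s = 154.7: P(θ<0.23) ≈ 0.045. Adjusting to match 0.05 gives s ≈ 145.52.
So α = 0.29·145.52 ≈ 42.20, β = 0.71·145.52 ≈ 103.32.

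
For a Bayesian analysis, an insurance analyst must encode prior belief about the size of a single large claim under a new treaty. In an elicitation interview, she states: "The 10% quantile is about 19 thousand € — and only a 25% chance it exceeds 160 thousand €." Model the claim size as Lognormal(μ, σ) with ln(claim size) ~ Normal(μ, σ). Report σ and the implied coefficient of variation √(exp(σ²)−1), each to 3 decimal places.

σ ≈ 1.089, CV ≈ 1.509

If T ~ Lognormal(μ,σ) then ln T ~ Normal(μ,σ), so the p-quantile of ln T is μ + z_p·σ.
ln(19) = 2.944 and ln(160) = 5.075; z_{0.1} = -1.282, z_{0.75} = 0.6745.
σ = (5.075 − 2.944)/(0.6745 − (-1.282)) = 1.089.
μ = 2.944 − (-1.282)·1.089 = 4.340.
CV = √(exp(σ²)−1) = √(exp(1.1866)−1) = 1.509.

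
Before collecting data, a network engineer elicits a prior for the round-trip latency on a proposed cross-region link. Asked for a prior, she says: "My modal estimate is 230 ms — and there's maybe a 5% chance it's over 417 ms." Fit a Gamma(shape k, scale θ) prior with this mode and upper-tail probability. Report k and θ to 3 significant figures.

Gamma(k,θ) with k>1 has mode (k−1)θ, so θ = 230/(k−1).
Need P(X < 417) = 0.95 with θ tied to k this way. Start at k = 2, θ = 230: P(X<417) ≈ 0.541.
Too low — raise k to concentrate. Iterating converges to k ≈ 8.87.
Then θ = 230/(8.87−1) ≈ 29.2.

k ≈ 8.87, θ ≈ 29.2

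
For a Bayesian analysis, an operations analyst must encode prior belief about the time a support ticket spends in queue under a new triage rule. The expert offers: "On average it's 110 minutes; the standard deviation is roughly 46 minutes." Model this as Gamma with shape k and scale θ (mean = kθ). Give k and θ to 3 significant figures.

For Gamma(k, scale θ): mean = kθ, variance = kθ², so CV = 1/√k.
CV = SD/mean = 46/110 = 0.4182, hence k = 1/CV² = 5.72.
Then θ = mean/k = 110/5.72 = 19.2.

k ≈ 5.72, θ ≈ 19.2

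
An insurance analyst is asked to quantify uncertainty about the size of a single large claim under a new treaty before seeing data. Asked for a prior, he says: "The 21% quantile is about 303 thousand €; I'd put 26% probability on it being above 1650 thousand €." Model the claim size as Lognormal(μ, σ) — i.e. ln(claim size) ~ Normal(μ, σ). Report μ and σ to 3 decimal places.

μ ≈ 6.656, σ ≈ 1.169

If T ~ Lognormal(μ,σ) then ln T ~ Normal(μ,σ), so the p-quantile of ln T is μ + z_p·σ.
ln(303) = 5.714 and ln(1650) = 7.409; z_{0.21} = -0.8064, z_{0.74} = 0.6433.
σ = (7.409 − 5.714)/(0.6433 − (-0.8064)) = 1.169.
μ = 5.714 − (-0.8064)·1.169 = 6.656.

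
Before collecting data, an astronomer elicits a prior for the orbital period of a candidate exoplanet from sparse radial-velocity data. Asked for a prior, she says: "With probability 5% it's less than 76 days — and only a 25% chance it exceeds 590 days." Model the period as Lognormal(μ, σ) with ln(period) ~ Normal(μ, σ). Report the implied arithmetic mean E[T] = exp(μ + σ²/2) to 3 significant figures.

E[T] ≈ 480 days

If T ~ Lognormal(μ,σ) then ln T ~ Normal(μ,σ), so the p-quantile of ln T is μ + z_p·σ.
ln(76) = 4.331 and ln(590) = 6.38; z_{0.05} = -1.645, z_{0.75} = 0.6745.
σ = (6.38 − 4.331)/(0.6745 − (-1.645)) = 0.884.
μ = 4.331 − (-1.645)·0.884 = 5.784.
E[T] = exp(μ + σ²/2) = exp(5.784 + 0.3904) = 480 days.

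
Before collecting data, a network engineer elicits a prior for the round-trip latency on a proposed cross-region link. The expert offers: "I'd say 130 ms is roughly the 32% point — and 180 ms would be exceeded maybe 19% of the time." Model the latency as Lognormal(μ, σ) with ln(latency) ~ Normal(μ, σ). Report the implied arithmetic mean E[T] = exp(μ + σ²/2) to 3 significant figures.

If T ~ Lognormal(μ,σ) then ln T ~ Normal(μ,σ), so the p-quantile of ln T is μ + z_p·σ.
ln(130) = 4.868 and ln(180) = 5.193; z_{0.32} = -0.4677, z_{0.81} = 0.8779.
σ = (5.193 − 4.868)/(0.8779 − (-0.4677)) = 0.242.
μ = 4.868 − (-0.4677)·0.242 = 4.981.
E[T] = exp(μ + σ²/2) = exp(4.981 + 0.0292) = 150 ms.

E[T] ≈ 150 ms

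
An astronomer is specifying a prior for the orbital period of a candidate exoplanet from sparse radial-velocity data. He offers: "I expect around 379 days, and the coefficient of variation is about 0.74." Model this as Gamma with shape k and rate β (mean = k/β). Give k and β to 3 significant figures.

k ≈ 1.83, β ≈ 0.00482

For Gamma(k, rate β): mean = k/β, variance = k/β², so CV = 1/√k.
CV = 0.74, hence k = 1/CV² = 1.83.
Then β = k/mean = 1.83/379 = 0.00482.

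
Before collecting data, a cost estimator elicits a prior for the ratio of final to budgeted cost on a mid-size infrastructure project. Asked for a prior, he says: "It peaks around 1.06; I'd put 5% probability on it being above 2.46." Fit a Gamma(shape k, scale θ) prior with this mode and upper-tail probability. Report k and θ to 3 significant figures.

Gamma(k,θ) with k>1 has mode (k−1)θ, so θ = 1.06/(k−1).
Need P(X < 2.46) = 0.95 with θ tied to k this way. Start at k = 2, θ = 1.06: P(X<2.46) ≈ 0.674.
Too low — raise k to concentrate. Iterating converges to k ≈ 4.86.
Then θ = 1.06/(4.86−1) ≈ 0.274.

k ≈ 4.86, θ ≈ 0.274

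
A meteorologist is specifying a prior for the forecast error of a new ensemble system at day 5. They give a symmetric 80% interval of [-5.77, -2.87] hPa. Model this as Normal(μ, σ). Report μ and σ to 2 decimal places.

μ = -4.32, σ = 1.13

A symmetric 80% interval runs μ ± z·σ with z = 1.282.
Half-width = 1.45, so σ = 1.45/1.282 = 1.13.
μ is the interval midpoint, -4.32.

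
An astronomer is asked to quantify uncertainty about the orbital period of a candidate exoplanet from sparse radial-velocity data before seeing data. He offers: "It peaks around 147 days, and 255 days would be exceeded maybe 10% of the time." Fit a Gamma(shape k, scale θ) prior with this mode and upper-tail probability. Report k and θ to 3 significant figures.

Gamma(k,θ) with k>1 has mode (k−1)θ, so θ = 147/(k−1).
Need P(X < 255) = 0.9 with θ tied to k this way. Start at k = 2, θ = 147: P(X<255) ≈ 0.517.
Too low — raise k to concentrate. Iterating converges to k ≈ 7.25.
Then θ = 147/(7.25−1) ≈ 23.5.

k ≈ 7.25, θ ≈ 23.5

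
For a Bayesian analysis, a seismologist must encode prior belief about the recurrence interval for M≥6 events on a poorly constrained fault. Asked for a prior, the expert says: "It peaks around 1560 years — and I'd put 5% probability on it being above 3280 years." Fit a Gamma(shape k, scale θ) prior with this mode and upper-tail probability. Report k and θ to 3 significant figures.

Gamma(k,θ) with k>1 has mode (k−1)θ, so θ = 1560/(k−1).
Need P(X < 3280) = 0.95 with θ tied to k this way. Start at k = 2, θ = 1560: P(X<3280) ≈ 0.621.
Too low — raise k to concentrate. Iterating converges to k ≈ 6.
Then θ = 1560/(6−1) ≈ 312.

k ≈ 6, θ ≈ 312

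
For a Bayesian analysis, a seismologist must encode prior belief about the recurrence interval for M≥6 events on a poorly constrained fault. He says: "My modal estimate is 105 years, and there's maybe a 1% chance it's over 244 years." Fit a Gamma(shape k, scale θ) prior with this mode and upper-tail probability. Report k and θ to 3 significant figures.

Gamma(k,θ) with k>1 has mode (k−1)θ, so θ = 105/(k−1).
Need P(X < 244) = 0.99 with θ tied to k this way. Start at k = 2, θ = 105: P(X<244) ≈ 0.675.
Too low — raise k to concentrate. Iterating converges to k ≈ 7.71.
Then θ = 105/(7.71−1) ≈ 15.7.

k ≈ 7.71, θ ≈ 15.7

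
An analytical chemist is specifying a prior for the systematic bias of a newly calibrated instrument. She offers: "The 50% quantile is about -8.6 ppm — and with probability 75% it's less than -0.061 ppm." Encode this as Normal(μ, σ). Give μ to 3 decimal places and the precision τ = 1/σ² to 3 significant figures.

μ = -8.600, τ = 0.00624

The p-quantile of Normal(μ,σ) is μ + z_p·σ, with z_{0.5} = 0 and z_{0.75} = 0.6745.
Eliminate σ: μ = (z₂·x₁ − z₁·x₂)/(z₂ − z₁) = (0.6745·-8.6 − (0)·-0.061)/0.6745 = -8.600.
Then σ = (x₂ − x₁)/(z₂ − z₁) = (-0.061 − -8.6)/0.6745 = 12.660.
Precision τ = 1/σ² = 1/12.66² = 0.00624.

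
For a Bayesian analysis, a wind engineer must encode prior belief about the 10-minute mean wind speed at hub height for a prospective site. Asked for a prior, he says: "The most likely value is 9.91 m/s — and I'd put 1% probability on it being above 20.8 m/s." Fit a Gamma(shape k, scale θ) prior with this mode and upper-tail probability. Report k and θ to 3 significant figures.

Gamma(k,θ) with k>1 has mode (k−1)θ, so θ = 9.91/(k−1).
Need P(X < 20.8) = 0.99 with θ tied to k this way. Start at k = 2, θ = 9.91: P(X<20.8) ≈ 0.620.
Too low — raise k to concentrate. Iterating converges to k ≈ 9.85.
Then θ = 9.91/(9.85−1) ≈ 1.12.

k ≈ 9.85, θ ≈ 1.12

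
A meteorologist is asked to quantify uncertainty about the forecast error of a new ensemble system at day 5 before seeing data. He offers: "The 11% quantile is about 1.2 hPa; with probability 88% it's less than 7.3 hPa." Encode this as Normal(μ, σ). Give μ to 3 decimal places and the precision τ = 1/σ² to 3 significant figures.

μ = 4.315, τ = 0.155

The p-quantile of Normal(μ,σ) is μ + z_p·σ, with z_{0.11} = -1.227 and z_{0.88} = 1.175.
Eliminate σ: μ = (z₂·x₁ − z₁·x₂)/(z₂ − z₁) = (1.175·1.2 − (-1.227)·7.3)/2.402 = 4.315.
Then σ = (x₂ − x₁)/(z₂ − z₁) = (7.3 − 1.2)/2.402 = 2.540.
Precision τ = 1/σ² = 1/2.54² = 0.155.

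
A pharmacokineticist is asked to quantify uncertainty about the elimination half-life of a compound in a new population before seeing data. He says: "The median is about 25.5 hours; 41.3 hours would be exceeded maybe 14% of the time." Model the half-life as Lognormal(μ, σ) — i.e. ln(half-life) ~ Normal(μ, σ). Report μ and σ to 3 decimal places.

If T ~ Lognormal(μ,σ) then ln T ~ Normal(μ,σ), so the p-quantile of ln T is μ + z_p·σ.
ln(25.5) = 3.239 and ln(41.3) = 3.721; z_{0.5} = 0, z_{0.86} = 1.08.
σ = (3.721 − 3.239)/(1.08 − (0)) = 0.446.
μ = 3.239 − (0)·0.446 = 3.239.

μ ≈ 3.239, σ ≈ 0.446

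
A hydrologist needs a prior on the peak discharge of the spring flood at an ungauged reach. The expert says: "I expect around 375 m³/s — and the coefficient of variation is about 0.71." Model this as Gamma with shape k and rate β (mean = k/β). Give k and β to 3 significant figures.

k ≈ 1.98, β ≈ 0.00529

For Gamma(k, rate β): mean = k/β, variance = k/β², so CV = 1/√k.
CV = 0.71, hence k = 1/CV² = 1.98.
Then β = k/mean = 1.98/375 = 0.00529.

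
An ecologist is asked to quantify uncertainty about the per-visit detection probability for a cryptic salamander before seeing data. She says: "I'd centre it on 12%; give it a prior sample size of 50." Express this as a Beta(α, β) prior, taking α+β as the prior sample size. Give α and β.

Under the effective-sample-size interpretation, Beta(α, β) has prior mean α/(α+β) and prior sample size α+β.
So α+β = 50 and α/(α+β) = 0.12, giving α = 0.12·50 = 6 and β = 50 − 6 = 44.

α = 6, β = 44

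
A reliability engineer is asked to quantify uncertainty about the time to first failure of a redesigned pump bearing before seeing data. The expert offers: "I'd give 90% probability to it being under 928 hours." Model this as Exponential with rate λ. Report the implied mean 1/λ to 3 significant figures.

P(T < 928.0) = 1 − e^(−λ·928.0) = 0.9, so λ = −ln(1−0.9)/928.0 = −ln(0.1)/928.0 = 0.00248.
Mean = 1/λ = 403 hours.

mean ≈ 403 hours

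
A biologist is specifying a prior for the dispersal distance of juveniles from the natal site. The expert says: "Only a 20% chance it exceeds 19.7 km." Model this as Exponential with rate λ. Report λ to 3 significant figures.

P(T > 19.7) = e^(−λ·19.7) = 0.2, so λ = −ln(0.2)/19.7 = 0.0817.

λ ≈ 0.0817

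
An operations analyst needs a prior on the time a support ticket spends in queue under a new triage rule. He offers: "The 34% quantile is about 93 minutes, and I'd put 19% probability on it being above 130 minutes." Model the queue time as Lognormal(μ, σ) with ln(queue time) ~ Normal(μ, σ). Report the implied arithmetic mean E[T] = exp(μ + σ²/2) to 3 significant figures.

E[T] ≈ 107 minutes

If T ~ Lognormal(μ,σ) then ln T ~ Normal(μ,σ), so the p-quantile of ln T is μ + z_p·σ.
ln(93) = 4.533 and ln(130) = 4.868; z_{0.34} = -0.4125, z_{0.81} = 0.8779.
σ = (4.868 − 4.533)/(0.8779 − (-0.4125)) = 0.260.
μ = 4.533 − (-0.4125)·0.260 = 4.640.
E[T] = exp(μ + σ²/2) = exp(4.640 + 0.0337) = 107 minutes.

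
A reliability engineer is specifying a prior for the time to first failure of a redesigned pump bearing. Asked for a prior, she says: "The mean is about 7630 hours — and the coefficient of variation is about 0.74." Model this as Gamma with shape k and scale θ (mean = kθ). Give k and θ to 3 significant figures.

For Gamma(k, scale θ): mean = kθ, variance = kθ², so CV = 1/√k.
CV = 0.74, hence k = 1/CV² = 1.83.
Then θ = mean/k = 7630/1.83 = 4180.

k ≈ 1.83, θ ≈ 4180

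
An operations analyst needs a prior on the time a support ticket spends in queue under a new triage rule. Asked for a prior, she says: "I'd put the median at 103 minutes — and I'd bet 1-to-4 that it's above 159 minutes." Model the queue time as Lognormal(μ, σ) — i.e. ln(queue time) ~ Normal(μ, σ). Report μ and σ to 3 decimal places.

If T ~ Lognormal(μ,σ) then ln T ~ Normal(μ,σ), so the p-quantile of ln T is μ + z_p·σ.
ln(103) = 4.635 and ln(159) = 5.069; z_{0.5} = 0, z_{0.8} = 0.8416.
σ = (5.069 − 4.635)/(0.8416 − (0)) = 0.516.
μ = 4.635 − (0)·0.516 = 4.635.

μ ≈ 4.635, σ ≈ 0.516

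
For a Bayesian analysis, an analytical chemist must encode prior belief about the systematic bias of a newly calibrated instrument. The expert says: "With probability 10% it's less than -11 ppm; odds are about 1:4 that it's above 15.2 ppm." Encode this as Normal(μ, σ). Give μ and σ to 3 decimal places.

μ = 4.814, σ = 12.340

The p-quantile of Normal(μ,σ) is μ + z_p·σ, with z_{0.1} = -1.282 and z_{0.8} = 0.8416.
Eliminate σ: μ = (z₂·x₁ − z₁·x₂)/(z₂ − z₁) = (0.8416·-11 − (-1.282)·15.2)/2.123 = 4.814.
Then σ = (x₂ − x₁)/(z₂ − z₁) = (15.2 − -11)/2.123 = 12.340.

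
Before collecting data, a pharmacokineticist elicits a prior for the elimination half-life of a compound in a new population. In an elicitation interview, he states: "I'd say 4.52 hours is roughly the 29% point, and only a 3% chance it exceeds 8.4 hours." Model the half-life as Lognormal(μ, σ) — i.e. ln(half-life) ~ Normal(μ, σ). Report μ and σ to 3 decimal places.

μ ≈ 1.649, σ ≈ 0.255

If T ~ Lognormal(μ,σ) then ln T ~ Normal(μ,σ), so the p-quantile of ln T is μ + z_p·σ.
ln(4.52) = 1.509 and ln(8.4) = 2.128; z_{0.29} = -0.5534, z_{0.97} = 1.881.
σ = (2.128 − 1.509)/(1.881 − (-0.5534)) = 0.255.
μ = 1.509 − (-0.5534)·0.255 = 1.649.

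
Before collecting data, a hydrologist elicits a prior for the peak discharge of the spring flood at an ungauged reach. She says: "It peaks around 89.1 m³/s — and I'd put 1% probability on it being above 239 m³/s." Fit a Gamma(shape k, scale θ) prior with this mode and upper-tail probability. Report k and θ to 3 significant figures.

Gamma(k,θ) with k>1 has mode (k−1)θ, so θ = 89.1/(k−1).
Need P(X < 239) = 0.99 with θ tied to k this way. Start at k = 2, θ = 89.1: P(X<239) ≈ 0.748.
Too low — raise k to concentrate. Iterating converges to k ≈ 5.75.
Then θ = 89.1/(5.75−1) ≈ 18.8.

k ≈ 5.75, θ ≈ 18.8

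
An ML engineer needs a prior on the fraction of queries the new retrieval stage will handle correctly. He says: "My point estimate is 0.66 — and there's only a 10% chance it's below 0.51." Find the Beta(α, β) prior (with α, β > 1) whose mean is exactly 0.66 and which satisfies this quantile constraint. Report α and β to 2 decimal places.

With mean 0.66 fixed, write α = 0.66s, β = 0.34s where s = α+β.
Need P(θ < 0.51) = 0.1 under Beta(0.66s, 0.34s). Normal approximation: (q−m)/√(m(1−m)/s) ≈ z_{0.1} = -1.28, so s ≈ 0.66·0.34·(-1.28)²/(0.51−0.66)² = 16.4.
At s = 16.4: P(θ<0.51) ≈ 0.103. Adjusting to match 0.1 gives s ≈ 16.90.
So α = 0.66·16.90 ≈ 11.15, β = 0.34·16.90 ≈ 5.74.

α ≈ 11.15, β ≈ 5.74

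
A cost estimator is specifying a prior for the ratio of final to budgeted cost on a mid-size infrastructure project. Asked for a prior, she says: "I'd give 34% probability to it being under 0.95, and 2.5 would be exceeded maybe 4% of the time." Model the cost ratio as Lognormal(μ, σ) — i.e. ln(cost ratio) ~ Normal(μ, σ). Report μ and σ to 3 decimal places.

If T ~ Lognormal(μ,σ) then ln T ~ Normal(μ,σ), so the p-quantile of ln T is μ + z_p·σ.
ln(0.95) = -0.05129 and ln(2.5) = 0.9163; z_{0.34} = -0.4125, z_{0.96} = 1.751.
σ = (0.9163 − -0.05129)/(1.751 − (-0.4125)) = 0.447.
μ = -0.05129 − (-0.4125)·0.447 = 0.133.

μ ≈ 0.133, σ ≈ 0.447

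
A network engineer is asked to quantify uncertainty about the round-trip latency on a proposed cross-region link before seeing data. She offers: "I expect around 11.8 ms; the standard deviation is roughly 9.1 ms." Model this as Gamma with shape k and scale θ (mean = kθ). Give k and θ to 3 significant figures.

k ≈ 1.68, θ ≈ 7.02

For Gamma(k, scale θ): mean = kθ, variance = kθ², so CV = 1/√k.
CV = SD/mean = 9.1/11.8 = 0.7712, hence k = 1/CV² = 1.68.
Then θ = mean/k = 11.8/1.68 = 7.02.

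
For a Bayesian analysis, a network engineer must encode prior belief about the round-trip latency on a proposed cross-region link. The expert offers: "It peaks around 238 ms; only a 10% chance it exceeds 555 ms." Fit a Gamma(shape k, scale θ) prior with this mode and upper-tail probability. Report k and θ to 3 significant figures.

Gamma(k,θ) with k>1 has mode (k−1)θ, so θ = 238/(k−1).
Need P(X < 555) = 0.9 with θ tied to k this way. Start at k = 2, θ = 238: P(X<555) ≈ 0.676.
Too low — raise k to concentrate. Iterating converges to k ≈ 3.68.
Then θ = 238/(3.68−1) ≈ 88.7.

k ≈ 3.68, θ ≈ 88.7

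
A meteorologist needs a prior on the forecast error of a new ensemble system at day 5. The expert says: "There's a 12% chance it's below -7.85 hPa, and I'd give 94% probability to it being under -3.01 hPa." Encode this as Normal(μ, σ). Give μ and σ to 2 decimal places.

μ = -5.77, σ = 1.77

The p-quantile of Normal(μ,σ) is μ + z_p·σ, with z_{0.12} = -1.175 and z_{0.94} = 1.555.
Eliminate σ: μ = (z₂·x₁ − z₁·x₂)/(z₂ − z₁) = (1.555·-7.85 − (-1.175)·-3.01)/2.73 = -5.77.
Then σ = (x₂ − x₁)/(z₂ − z₁) = (-3.01 − -7.85)/2.73 = 1.77.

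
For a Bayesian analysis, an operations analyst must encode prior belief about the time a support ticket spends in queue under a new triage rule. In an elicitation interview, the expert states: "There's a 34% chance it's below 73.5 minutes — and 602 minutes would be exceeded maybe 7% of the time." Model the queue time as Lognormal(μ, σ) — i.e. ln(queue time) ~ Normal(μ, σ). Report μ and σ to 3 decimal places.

If T ~ Lognormal(μ,σ) then ln T ~ Normal(μ,σ), so the p-quantile of ln T is μ + z_p·σ.
ln(73.5) = 4.297 and ln(602) = 6.4; z_{0.34} = -0.4125, z_{0.93} = 1.476.
σ = (6.4 − 4.297)/(1.476 − (-0.4125)) = 1.114.
μ = 4.297 − (-0.4125)·1.114 = 4.757.

μ ≈ 4.757, σ ≈ 1.114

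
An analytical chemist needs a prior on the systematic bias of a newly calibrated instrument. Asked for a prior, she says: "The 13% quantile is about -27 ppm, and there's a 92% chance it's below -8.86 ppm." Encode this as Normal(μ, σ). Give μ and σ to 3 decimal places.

μ = -18.928, σ = 7.166

The p-quantile of Normal(μ,σ) is μ + z_p·σ, with z_{0.13} = -1.126 and z_{0.92} = 1.405.
Eliminate σ: μ = (z₂·x₁ − z₁·x₂)/(z₂ − z₁) = (1.405·-27 − (-1.126)·-8.86)/2.531 = -18.928.
Then σ = (x₂ − x₁)/(z₂ − z₁) = (-8.86 − -27)/2.531 = 7.166.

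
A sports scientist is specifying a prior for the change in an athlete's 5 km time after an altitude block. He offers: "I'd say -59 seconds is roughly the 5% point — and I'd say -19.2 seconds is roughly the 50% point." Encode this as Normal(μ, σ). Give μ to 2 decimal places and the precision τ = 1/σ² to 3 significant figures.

μ = -19.20, τ = 0.00171

The p-quantile of Normal(μ,σ) is μ + z_p·σ, with z_{0.05} = -1.645 and z_{0.5} = 0.
Eliminate σ: μ = (z₂·x₁ − z₁·x₂)/(z₂ − z₁) = (0·-59 − (-1.645)·-19.2)/1.645 = -19.20.
Then σ = (x₂ − x₁)/(z₂ − z₁) = (-19.2 − -59)/1.645 = 24.20.
Precision τ = 1/σ² = 1/24.2² = 0.00171.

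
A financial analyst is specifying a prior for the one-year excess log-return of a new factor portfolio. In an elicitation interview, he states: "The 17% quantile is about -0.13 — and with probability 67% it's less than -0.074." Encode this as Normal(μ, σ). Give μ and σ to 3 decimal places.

μ = -0.092, σ = 0.040

The p-quantile of Normal(μ,σ) is μ + z_p·σ, with z_{0.17} = -0.9542 and z_{0.67} = 0.4399.
Eliminate σ: μ = (z₂·x₁ − z₁·x₂)/(z₂ − z₁) = (0.4399·-0.13 − (-0.9542)·-0.074)/1.394 = -0.092.
Then σ = (x₂ − x₁)/(z₂ − z₁) = (-0.074 − -0.13)/1.394 = 0.040.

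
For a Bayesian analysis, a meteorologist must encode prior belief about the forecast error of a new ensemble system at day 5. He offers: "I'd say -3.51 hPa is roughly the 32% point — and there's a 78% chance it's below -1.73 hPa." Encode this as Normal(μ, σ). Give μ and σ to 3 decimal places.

The p-quantile of Normal(μ,σ) is μ + z_p·σ, with z_{0.32} = -0.4677 and z_{0.78} = 0.7722.
Eliminate σ: μ = (z₂·x₁ − z₁·x₂)/(z₂ − z₁) = (0.7722·-3.51 − (-0.4677)·-1.73)/1.24 = -2.839.
Then σ = (x₂ − x₁)/(z₂ − z₁) = (-1.73 − -3.51)/1.24 = 1.436.

μ = -2.839, σ = 1.436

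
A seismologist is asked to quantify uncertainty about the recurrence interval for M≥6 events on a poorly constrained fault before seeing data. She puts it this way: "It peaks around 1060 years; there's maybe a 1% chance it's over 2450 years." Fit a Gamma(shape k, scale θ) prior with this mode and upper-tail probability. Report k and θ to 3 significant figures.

Gamma(k,θ) with k>1 has mode (k−1)θ, so θ = 1060/(k−1).
Need P(X < 2450) = 0.99 with θ tied to k this way. Start at k = 2, θ = 1060: P(X<2450) ≈ 0.672.
Too low — raise k to concentrate. Iterating converges to k ≈ 7.8.
Then θ = 1060/(7.8−1) ≈ 156.

k ≈ 7.8, θ ≈ 156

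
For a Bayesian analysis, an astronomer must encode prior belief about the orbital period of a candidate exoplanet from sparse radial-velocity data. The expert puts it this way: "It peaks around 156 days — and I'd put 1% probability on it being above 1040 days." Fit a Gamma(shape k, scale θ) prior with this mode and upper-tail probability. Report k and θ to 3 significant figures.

k ≈ 1.99, θ ≈ 157

Gamma(k,θ) with k>1 has mode (k−1)θ, so θ = 156/(k−1).
Need P(X < 1040) = 0.99 with θ tied to k this way. Start at k = 2, θ = 156: P(X<1040) ≈ 0.990.
Too high — lower k to spread out. Iterating converges to k ≈ 1.99.
Then θ = 156/(1.99−1) ≈ 157.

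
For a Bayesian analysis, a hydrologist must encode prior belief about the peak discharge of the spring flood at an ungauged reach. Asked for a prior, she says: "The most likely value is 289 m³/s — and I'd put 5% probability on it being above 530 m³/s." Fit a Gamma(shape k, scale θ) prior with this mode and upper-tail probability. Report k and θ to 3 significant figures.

k ≈ 8.57, θ ≈ 38.2

Gamma(k,θ) with k>1 has mode (k−1)θ, so θ = 289/(k−1).
Need P(X < 530) = 0.95 with θ tied to k this way. Start at k = 2, θ = 289: P(X<530) ≈ 0.547.
Too low — raise k to concentrate. Iterating converges to k ≈ 8.57.
Then θ = 289/(8.57−1) ≈ 38.2.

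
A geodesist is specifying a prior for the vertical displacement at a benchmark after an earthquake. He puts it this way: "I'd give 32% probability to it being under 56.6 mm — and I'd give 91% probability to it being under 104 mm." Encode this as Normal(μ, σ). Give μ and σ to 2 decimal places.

For Normal(μ,σ), the p-quantile is μ + z_p·σ. Here z_{0.32} = -0.4677, z_{0.91} = 1.341.
So 56.6 = μ − 0.4677σ and 104 = μ + 1.341σ.
Subtracting: σ = (104 − 56.6)/(1.341 − (-0.4677)) = 26.21.
Then μ = 56.6 − (-0.4677)·26.21 = 68.86.

μ = 68.86, σ = 26.21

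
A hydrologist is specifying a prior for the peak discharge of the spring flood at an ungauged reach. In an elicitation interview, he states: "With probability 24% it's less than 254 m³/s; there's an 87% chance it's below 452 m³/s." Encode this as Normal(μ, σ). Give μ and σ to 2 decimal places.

The p-quantile of Normal(μ,σ) is μ + z_p·σ, with z_{0.24} = -0.7063 and z_{0.87} = 1.126.
Eliminate σ: μ = (z₂·x₁ − z₁·x₂)/(z₂ − z₁) = (1.126·254 − (-0.7063)·452)/1.833 = 330.31.
Then σ = (x₂ − x₁)/(z₂ − z₁) = (452 − 254)/1.833 = 108.04.

μ = 330.31, σ = 108.04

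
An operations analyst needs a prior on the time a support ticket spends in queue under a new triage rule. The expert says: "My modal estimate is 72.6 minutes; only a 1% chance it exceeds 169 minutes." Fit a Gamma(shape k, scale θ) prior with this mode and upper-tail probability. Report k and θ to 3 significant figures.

Gamma(k,θ) with k>1 has mode (k−1)θ, so θ = 72.6/(k−1).
Need P(X < 169) = 0.99 with θ tied to k this way. Start at k = 2, θ = 72.6: P(X<169) ≈ 0.676.
Too low — raise k to concentrate. Iterating converges to k ≈ 7.68.
Then θ = 72.6/(7.68−1) ≈ 10.9.

k ≈ 7.68, θ ≈ 10.9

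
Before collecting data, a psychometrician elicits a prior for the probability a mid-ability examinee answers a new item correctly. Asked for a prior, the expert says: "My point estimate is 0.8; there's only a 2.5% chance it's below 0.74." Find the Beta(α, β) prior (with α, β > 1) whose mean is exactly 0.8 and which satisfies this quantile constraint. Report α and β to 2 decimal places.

α ≈ 150.03, β ≈ 37.51

With mean 0.8 fixed, write α = 0.8s, β = 0.2s where s = α+β.
Need P(θ < 0.74) = 0.025 under Beta(0.8s, 0.2s). Normal approximation: (q−m)/√(m(1−m)/s) ≈ z_{0.025} = -1.96, so s ≈ 0.8·0.2·(-1.96)²/(0.74−0.8)² = 170.7.
At s = 170.7: P(θ<0.74) ≈ 0.031. Adjusting to match 0.025 gives s ≈ 187.54.
So α = 0.8·187.54 ≈ 150.03, β = 0.2·187.54 ≈ 37.51.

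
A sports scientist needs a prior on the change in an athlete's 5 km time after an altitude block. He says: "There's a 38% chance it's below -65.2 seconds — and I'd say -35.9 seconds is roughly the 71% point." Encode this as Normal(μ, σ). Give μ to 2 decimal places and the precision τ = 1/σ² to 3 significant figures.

μ = -54.78, τ = 0.000859

The p-quantile of Normal(μ,σ) is μ + z_p·σ, with z_{0.38} = -0.3055 and z_{0.71} = 0.5534.
Eliminate σ: μ = (z₂·x₁ − z₁·x₂)/(z₂ − z₁) = (0.5534·-65.2 − (-0.3055)·-35.9)/0.8589 = -54.78.
Then σ = (x₂ − x₁)/(z₂ − z₁) = (-35.9 − -65.2)/0.8589 = 34.11.
Precision τ = 1/σ² = 1/34.11² = 0.000859.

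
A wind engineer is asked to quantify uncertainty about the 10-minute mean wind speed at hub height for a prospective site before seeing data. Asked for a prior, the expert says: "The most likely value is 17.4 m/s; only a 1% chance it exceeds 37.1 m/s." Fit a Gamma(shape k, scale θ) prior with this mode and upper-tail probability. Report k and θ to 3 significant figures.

Gamma(k,θ) with k>1 has mode (k−1)θ, so θ = 17.4/(k−1).
Need P(X < 37.1) = 0.99 with θ tied to k this way. Start at k = 2, θ = 17.4: P(X<37.1) ≈ 0.629.
Too low — raise k to concentrate. Iterating converges to k ≈ 9.46.
Then θ = 17.4/(9.46−1) ≈ 2.06.

k ≈ 9.46, θ ≈ 2.06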